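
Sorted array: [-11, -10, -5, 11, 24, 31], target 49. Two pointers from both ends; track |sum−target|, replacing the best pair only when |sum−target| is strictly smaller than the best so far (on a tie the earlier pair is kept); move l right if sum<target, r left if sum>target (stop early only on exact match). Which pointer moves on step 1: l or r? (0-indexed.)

l

[0,5] -11+31=20 d=29 * → l++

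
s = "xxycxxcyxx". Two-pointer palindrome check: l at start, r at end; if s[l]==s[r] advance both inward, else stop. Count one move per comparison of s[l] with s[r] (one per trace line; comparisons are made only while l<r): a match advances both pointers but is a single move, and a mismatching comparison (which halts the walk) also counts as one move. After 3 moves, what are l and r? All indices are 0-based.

[0,9] 'x'=='x' → l++,r--
[1,8] 'x'=='x' → l++,r--
[2,7] 'y'=='y' → l++,r--

l=3, r=6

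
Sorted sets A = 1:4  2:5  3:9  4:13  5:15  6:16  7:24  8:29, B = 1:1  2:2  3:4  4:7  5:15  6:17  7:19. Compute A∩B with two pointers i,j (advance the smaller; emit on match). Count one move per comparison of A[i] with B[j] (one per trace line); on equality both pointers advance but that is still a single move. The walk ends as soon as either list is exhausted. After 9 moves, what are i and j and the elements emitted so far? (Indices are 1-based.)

[i=1,j=1] 4>1 → j++
[i=1,j=2] 4>2 → j++
[i=1,j=3] 4==4 emit → i++,j++
[i=2,j=4] 5<7 → i++
[i=3,j=4] 9>7 → j++
[i=3,j=5] 9<15 → i++
[i=4,j=5] 13<15 → i++
[i=5,j=5] 15==15 emit → i++,j++
[i=6,j=6] 16<17 → i++

i=7, j=6, emitted=[4, 15]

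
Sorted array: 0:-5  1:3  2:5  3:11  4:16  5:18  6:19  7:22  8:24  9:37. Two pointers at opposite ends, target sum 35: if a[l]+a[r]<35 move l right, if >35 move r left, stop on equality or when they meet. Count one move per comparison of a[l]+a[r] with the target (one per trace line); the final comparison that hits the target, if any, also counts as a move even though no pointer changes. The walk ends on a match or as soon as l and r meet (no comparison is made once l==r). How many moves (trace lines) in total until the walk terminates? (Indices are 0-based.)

l=0 r=9: -5+37=32 <35, l++
l=1 r=9: 3+37=40 >35, r--
l=1 r=8: 3+24=27 <35, l++
l=2 r=8: 5+24=29 <35, l++
l=3 r=8: 11+24=35, found

5 moves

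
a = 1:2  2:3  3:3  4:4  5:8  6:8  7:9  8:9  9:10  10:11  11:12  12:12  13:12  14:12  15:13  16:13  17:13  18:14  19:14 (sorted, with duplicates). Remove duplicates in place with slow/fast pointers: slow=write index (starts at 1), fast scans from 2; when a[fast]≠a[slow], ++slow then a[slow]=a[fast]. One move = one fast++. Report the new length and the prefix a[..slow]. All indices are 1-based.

slow=1 fast=2: a[fast]=3≠a[slow]=2 write a[2]=3, slow++,fast++
slow=2 fast=3: a[fast]=3=a[slow] dup, fast++
slow=2 fast=4: a[fast]=4≠a[slow]=3 write a[3]=4, slow++,fast++
slow=3 fast=5: a[fast]=8≠a[slow]=4 write a[4]=8, slow++,fast++
slow=4 fast=6: a[fast]=8=a[slow] dup, fast++
slow=4 fast=7: a[fast]=9≠a[slow]=8 write a[5]=9, slow++,fast++
slow=5 fast=8: a[fast]=9=a[slow] dup, fast++
slow=5 fast=9: a[fast]=10≠a[slow]=9 write a[6]=10, slow++,fast++
slow=6 fast=10: a[fast]=11≠a[slow]=10 write a[7]=11, slow++,fast++
slow=7 fast=11: a[fast]=12≠a[slow]=11 write a[8]=12, slow++,fast++
slow=8 fast=12: a[fast]=12=a[slow] dup, fast++
slow=8 fast=13: a[fast]=12=a[slow] dup, fast++
slow=8 fast=14: a[fast]=12=a[slow] dup, fast++
slow=8 fast=15: a[fast]=13≠a[slow]=12 write a[9]=13, slow++,fast++
slow=9 fast=16: a[fast]=13=a[slow] dup, fast++
slow=9 fast=17: a[fast]=13=a[slow] dup, fast++
slow=9 fast=18: a[fast]=14≠a[slow]=13 write a[10]=14, slow++,fast++
slow=10 fast=19: a[fast]=14=a[slow] dup, fast++

length 10; prefix = [2, 3, 4, 8, 9, 10, 11, 12, 13, 14]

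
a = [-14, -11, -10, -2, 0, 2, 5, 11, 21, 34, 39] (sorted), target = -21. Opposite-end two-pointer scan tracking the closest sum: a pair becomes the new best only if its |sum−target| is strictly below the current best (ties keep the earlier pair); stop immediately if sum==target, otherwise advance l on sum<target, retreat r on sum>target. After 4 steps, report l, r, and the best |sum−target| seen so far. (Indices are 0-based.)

l=0 r=10: -14+39=25 d=46 *, r--
l=0 r=9: -14+34=20 d=41 *, r--
l=0 r=8: -14+21=7 d=28 *, r--
l=0 r=7: -14+11=-3 d=18 *, r--

l=0, r=6, best |Δ|=18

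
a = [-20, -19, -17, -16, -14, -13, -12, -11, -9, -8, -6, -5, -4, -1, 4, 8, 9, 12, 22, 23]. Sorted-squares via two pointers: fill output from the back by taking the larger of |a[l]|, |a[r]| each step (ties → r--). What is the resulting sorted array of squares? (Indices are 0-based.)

[0,19] |-20|<=|23| out[19]=529 → r--
[0,18] |-20|<=|22| out[18]=484 → r--
[0,17] |-20|>|12| out[17]=400 → l++
[1,17] |-19|>|12| out[16]=361 → l++
[2,17] |-17|>|12| out[15]=289 → l++
[3,17] |-16|>|12| out[14]=256 → l++
[4,17] |-14|>|12| out[13]=196 → l++
[5,17] |-13|>|12| out[12]=169 → l++
[6,17] |-12|<=|12| out[11]=144 → r--
[6,16] |-12|>|9| out[10]=144 → l++
[7,16] |-11|>|9| out[9]=121 → l++
[8,16] |-9|<=|9| out[8]=81 → r--
[8,15] |-9|>|8| out[7]=81 → l++
[9,15] |-8|<=|8| out[6]=64 → r--
[9,14] |-8|>|4| out[5]=64 → l++
[10,14] |-6|>|4| out[4]=36 → l++
[11,14] |-5|>|4| out[3]=25 → l++
[12,14] |-4|<=|4| out[2]=16 → r--
[12,13] |-4|>|-1| out[1]=16 → l++
[13,13] |-1|<=|-1| out[0]=1 → r--

[1, 16, 16, 25, 36, 64, 64, 81, 81, 121, 144, 144, 169, 196, 256, 289, 361, 400, 484, 529]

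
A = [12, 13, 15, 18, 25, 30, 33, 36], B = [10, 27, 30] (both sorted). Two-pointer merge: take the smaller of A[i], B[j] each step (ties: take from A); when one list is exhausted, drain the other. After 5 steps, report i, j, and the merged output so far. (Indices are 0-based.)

[i=0,j=0] A[i]=12>B[j]=10 take 10 → j++
[i=0,j=1] A[i]=12<=B[j]=27 take 12 → i++
[i=1,j=1] A[i]=13<=B[j]=27 take 13 → i++
[i=2,j=1] A[i]=15<=B[j]=27 take 15 → i++
[i=3,j=1] A[i]=18<=B[j]=27 take 18 → i++

i=4, j=1, merged so far=[10, 12, 13, 15, 18]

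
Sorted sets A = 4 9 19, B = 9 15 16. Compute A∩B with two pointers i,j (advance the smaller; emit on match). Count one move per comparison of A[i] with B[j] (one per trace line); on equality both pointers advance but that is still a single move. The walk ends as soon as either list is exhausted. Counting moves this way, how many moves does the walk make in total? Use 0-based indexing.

4 moves

i=0 j=0: 4<9, i++
i=1 j=0: 9==9 emit, i++,j++
i=2 j=1: 19>15, j++
i=2 j=2: 19>16, j++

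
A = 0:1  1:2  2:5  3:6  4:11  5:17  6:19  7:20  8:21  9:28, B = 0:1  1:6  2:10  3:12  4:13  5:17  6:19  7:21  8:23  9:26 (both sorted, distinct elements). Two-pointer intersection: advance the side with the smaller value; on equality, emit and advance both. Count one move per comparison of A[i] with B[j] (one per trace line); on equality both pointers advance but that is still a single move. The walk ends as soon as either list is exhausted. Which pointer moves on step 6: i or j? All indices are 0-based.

i

[i=0,j=0] 1==1 emit → i++,j++
[i=1,j=1] 2<6 → i++
[i=2,j=1] 5<6 → i++
[i=3,j=1] 6==6 emit → i++,j++
[i=4,j=2] 11>10 → j++
[i=4,j=3] 11<12 → i++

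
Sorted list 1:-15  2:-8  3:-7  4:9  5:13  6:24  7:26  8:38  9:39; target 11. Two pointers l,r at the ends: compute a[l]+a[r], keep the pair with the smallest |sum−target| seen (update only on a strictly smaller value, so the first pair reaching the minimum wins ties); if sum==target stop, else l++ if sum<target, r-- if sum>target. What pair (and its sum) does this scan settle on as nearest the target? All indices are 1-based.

l=1 r=9: -15+39=24 d=13 *, r--
l=1 r=8: -15+38=23 d=12 *, r--
l=1 r=7: -15+26=11 d=0 *, stop

pair (-15, 26) with sum 11 (|Δ|=0)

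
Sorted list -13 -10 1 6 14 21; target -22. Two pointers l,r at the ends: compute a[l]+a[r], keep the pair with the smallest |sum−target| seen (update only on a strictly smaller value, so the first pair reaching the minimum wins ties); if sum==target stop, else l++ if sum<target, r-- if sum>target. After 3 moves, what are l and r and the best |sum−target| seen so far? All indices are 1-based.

l=1 r=6: -13+21=8 d=30 *, r--
l=1 r=5: -13+14=1 d=23 *, r--
l=1 r=4: -13+6=-7 d=15 *, r--

l=1, r=3, best |Δ|=15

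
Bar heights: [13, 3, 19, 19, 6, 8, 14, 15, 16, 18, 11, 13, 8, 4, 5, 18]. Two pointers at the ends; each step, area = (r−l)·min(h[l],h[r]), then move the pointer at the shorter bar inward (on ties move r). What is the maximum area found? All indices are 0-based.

max area = 234

[0,15] min(13,18)*15=195 best=195 * → l++
[1,15] min(3,18)*14=42 best=195 → l++
[2,15] min(19,18)*13=234 best=234 * → r--
[2,14] min(19,5)*12=60 best=234 → r--
[2,13] min(19,4)*11=44 best=234 → r--
[2,12] min(19,8)*10=80 best=234 → r--
[2,11] min(19,13)*9=117 best=234 → r--
[2,10] min(19,11)*8=88 best=234 → r--
[2,9] min(19,18)*7=126 best=234 → r--
[2,8] min(19,16)*6=96 best=234 → r--
[2,7] min(19,15)*5=75 best=234 → r--
[2,6] min(19,14)*4=56 best=234 → r--
[2,5] min(19,8)*3=24 best=234 → r--
[2,4] min(19,6)*2=12 best=234 → r--
[2,3] min(19,19)*1=19 best=234 → r--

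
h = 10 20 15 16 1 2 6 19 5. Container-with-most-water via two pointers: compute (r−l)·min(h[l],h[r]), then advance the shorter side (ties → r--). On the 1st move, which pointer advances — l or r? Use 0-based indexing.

l=0 r=8: min(10,5)*8=40 best=40 *, r--

r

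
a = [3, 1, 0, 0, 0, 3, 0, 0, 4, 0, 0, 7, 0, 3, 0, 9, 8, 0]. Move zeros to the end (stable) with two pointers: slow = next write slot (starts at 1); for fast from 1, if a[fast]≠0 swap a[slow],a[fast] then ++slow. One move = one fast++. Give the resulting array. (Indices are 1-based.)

(s=1,f=1) a[fast]=3≠0 swap→a[1]=3 → slow++,fast++
(s=2,f=2) a[fast]=1≠0 swap→a[2]=1 → slow++,fast++
(s=3,f=3) a[fast]=0 → fast++
(s=3,f=4) a[fast]=0 → fast++
(s=3,f=5) a[fast]=0 → fast++
(s=3,f=6) a[fast]=3≠0 swap→a[3]=3 → slow++,fast++
(s=4,f=7) a[fast]=0 → fast++
(s=4,f=8) a[fast]=0 → fast++
(s=4,f=9) a[fast]=4≠0 swap→a[4]=4 → slow++,fast++
(s=5,f=10) a[fast]=0 → fast++
(s=5,f=11) a[fast]=0 → fast++
(s=5,f=12) a[fast]=7≠0 swap→a[5]=7 → slow++,fast++
(s=6,f=13) a[fast]=0 → fast++
(s=6,f=14) a[fast]=3≠0 swap→a[6]=3 → slow++,fast++
(s=7,f=15) a[fast]=0 → fast++
(s=7,f=16) a[fast]=9≠0 swap→a[7]=9 → slow++,fast++
(s=8,f=17) a[fast]=8≠0 swap→a[8]=8 → slow++,fast++
(s=9,f=18) a[fast]=0 → fast++

[3, 1, 3, 4, 7, 3, 9, 8, 0, 0, 0, 0, 0, 0, 0, 0, 0, 0]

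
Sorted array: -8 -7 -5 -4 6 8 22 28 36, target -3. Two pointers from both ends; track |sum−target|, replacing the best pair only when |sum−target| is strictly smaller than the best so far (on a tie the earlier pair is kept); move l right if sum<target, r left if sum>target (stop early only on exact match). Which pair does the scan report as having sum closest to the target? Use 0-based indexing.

l=0 r=8: -8+36=28 d=31 *, r--
l=0 r=7: -8+28=20 d=23 *, r--
l=0 r=6: -8+22=14 d=17 *, r--
l=0 r=5: -8+8=0 d=3 *, r--
l=0 r=4: -8+6=-2 d=1 *, r--
l=0 r=3: -8+-4=-12 d=9, l++
l=1 r=3: -7+-4=-11 d=8, l++
l=2 r=3: -5+-4=-9 d=6, l++

pair (-8, 6) with sum -2 (|Δ|=1)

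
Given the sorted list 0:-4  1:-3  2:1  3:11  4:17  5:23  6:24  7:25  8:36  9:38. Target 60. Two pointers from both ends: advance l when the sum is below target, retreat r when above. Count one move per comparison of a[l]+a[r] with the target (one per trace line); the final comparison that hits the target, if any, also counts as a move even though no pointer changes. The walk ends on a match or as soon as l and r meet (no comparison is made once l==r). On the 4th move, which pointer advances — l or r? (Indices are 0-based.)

l

l=0 r=9: -4+38=34 <60, l++
l=1 r=9: -3+38=35 <60, l++
l=2 r=9: 1+38=39 <60, l++
l=3 r=9: 11+38=49 <60, l++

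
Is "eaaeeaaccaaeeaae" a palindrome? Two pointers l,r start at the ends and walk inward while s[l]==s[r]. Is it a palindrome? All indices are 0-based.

[0,15] 'e'=='e' → l++,r--
[1,14] 'a'=='a' → l++,r--
[2,13] 'a'=='a' → l++,r--
[3,12] 'e'=='e' → l++,r--
[4,11] 'e'=='e' → l++,r--
[5,10] 'a'=='a' → l++,r--
[6,9] 'a'=='a' → l++,r--
[7,8] 'c'=='c' → l++,r--

palindrome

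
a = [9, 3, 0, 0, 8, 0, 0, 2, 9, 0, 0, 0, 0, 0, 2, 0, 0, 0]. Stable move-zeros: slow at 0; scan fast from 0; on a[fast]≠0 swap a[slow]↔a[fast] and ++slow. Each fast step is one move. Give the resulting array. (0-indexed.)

[9, 3, 8, 2, 9, 2, 0, 0, 0, 0, 0, 0, 0, 0, 0, 0, 0, 0]

(s=0,f=0) a[fast]=9≠0 swap→a[0]=9 → slow++,fast++
(s=1,f=1) a[fast]=3≠0 swap→a[1]=3 → slow++,fast++
(s=2,f=2) a[fast]=0 → fast++
(s=2,f=3) a[fast]=0 → fast++
(s=2,f=4) a[fast]=8≠0 swap→a[2]=8 → slow++,fast++
(s=3,f=5) a[fast]=0 → fast++
(s=3,f=6) a[fast]=0 → fast++
(s=3,f=7) a[fast]=2≠0 swap→a[3]=2 → slow++,fast++
(s=4,f=8) a[fast]=9≠0 swap→a[4]=9 → slow++,fast++
(s=5,f=9) a[fast]=0 → fast++
(s=5,f=10) a[fast]=0 → fast++
(s=5,f=11) a[fast]=0 → fast++
(s=5,f=12) a[fast]=0 → fast++
(s=5,f=13) a[fast]=0 → fast++
(s=5,f=14) a[fast]=2≠0 swap→a[5]=2 → slow++,fast++
(s=6,f=15) a[fast]=0 → fast++
(s=6,f=16) a[fast]=0 → fast++
(s=6,f=17) a[fast]=0 → fast++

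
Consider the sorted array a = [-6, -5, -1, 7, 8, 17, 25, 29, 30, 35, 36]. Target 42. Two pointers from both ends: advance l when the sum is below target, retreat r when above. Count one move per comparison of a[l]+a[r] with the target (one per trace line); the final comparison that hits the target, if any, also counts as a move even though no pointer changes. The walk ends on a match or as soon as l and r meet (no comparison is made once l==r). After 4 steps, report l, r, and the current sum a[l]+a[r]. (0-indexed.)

[0,10] -6+36=30 <42 → l++
[1,10] -5+36=31 <42 → l++
[2,10] -1+36=35 <42 → l++
[3,10] 7+36=43 >42 → r--

l=3, r=9, sum=42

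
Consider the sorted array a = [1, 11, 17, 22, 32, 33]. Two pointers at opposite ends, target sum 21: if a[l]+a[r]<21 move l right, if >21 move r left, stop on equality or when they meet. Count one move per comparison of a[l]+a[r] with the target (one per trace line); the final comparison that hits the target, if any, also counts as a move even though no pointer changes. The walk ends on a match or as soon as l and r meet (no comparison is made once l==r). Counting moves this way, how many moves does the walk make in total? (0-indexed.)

5 moves

[0,5] 1+33=34 >21 → r--
[0,4] 1+32=33 >21 → r--
[0,3] 1+22=23 >21 → r--
[0,2] 1+17=18 <21 → l++
[1,2] 11+17=28 >21 → r--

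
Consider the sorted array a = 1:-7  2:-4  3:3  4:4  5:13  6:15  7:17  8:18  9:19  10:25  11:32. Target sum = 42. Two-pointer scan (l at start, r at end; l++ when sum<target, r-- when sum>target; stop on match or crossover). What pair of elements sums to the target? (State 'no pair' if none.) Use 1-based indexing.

(17, 25)

l=1 r=11: -7+32=25 <42, l++
l=2 r=11: -4+32=28 <42, l++
l=3 r=11: 3+32=35 <42, l++
l=4 r=11: 4+32=36 <42, l++
l=5 r=11: 13+32=45 >42, r--
l=5 r=10: 13+25=38 <42, l++
l=6 r=10: 15+25=40 <42, l++
l=7 r=10: 17+25=42, found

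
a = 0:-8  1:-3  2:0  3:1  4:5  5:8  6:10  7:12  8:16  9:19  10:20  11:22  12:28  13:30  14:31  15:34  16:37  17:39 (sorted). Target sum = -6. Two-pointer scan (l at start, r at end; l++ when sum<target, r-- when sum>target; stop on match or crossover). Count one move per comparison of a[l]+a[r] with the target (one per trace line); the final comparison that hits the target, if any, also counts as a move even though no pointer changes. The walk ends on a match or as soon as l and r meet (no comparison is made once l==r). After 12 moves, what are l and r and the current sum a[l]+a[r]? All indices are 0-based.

l=0, r=5, sum=0

[0,17] -8+39=31 >-6 → r--
[0,16] -8+37=29 >-6 → r--
[0,15] -8+34=26 >-6 → r--
[0,14] -8+31=23 >-6 → r--
[0,13] -8+30=22 >-6 → r--
[0,12] -8+28=20 >-6 → r--
[0,11] -8+22=14 >-6 → r--
[0,10] -8+20=12 >-6 → r--
[0,9] -8+19=11 >-6 → r--
[0,8] -8+16=8 >-6 → r--
[0,7] -8+12=4 >-6 → r--
[0,6] -8+10=2 >-6 → r--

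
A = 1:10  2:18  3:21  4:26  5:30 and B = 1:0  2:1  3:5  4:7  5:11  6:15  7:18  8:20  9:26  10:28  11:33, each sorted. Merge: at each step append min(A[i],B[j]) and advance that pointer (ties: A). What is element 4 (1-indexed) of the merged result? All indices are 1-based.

i=1 j=1: A[i]=10>B[j]=0 take 0, j++
i=1 j=2: A[i]=10>B[j]=1 take 1, j++
i=1 j=3: A[i]=10>B[j]=5 take 5, j++
i=1 j=4: A[i]=10>B[j]=7 take 7, j++
i=1 j=5: A[i]=10<=B[j]=11 take 10, i++
i=2 j=5: A[i]=18>B[j]=11 take 11, j++
i=2 j=6: A[i]=18>B[j]=15 take 15, j++
i=2 j=7: A[i]=18<=B[j]=18 take 18, i++
i=3 j=7: A[i]=21>B[j]=18 take 18, j++
i=3 j=8: A[i]=21>B[j]=20 take 20, j++
i=3 j=9: A[i]=21<=B[j]=26 take 21, i++
i=4 j=9: A[i]=26<=B[j]=26 take 26, i++
i=5 j=9: A[i]=30>B[j]=26 take 26, j++
i=5 j=10: A[i]=30>B[j]=28 take 28, j++
i=5 j=11: A[i]=30<=B[j]=33 take 30, i++
i=6 j=11: A done, take B[j]=33, j++

merged[4] = 7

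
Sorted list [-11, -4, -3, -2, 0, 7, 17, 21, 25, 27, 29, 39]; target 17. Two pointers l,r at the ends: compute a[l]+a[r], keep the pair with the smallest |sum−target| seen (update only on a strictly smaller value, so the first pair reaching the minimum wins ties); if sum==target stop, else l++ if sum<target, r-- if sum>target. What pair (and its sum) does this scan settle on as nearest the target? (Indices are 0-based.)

l=0 r=11: -11+39=28 d=11 *, r--
l=0 r=10: -11+29=18 d=1 *, r--
l=0 r=9: -11+27=16 d=1, l++
l=1 r=9: -4+27=23 d=6, r--
l=1 r=8: -4+25=21 d=4, r--
l=1 r=7: -4+21=17 d=0 *, stop

pair (-4, 21) with sum 17 (|Δ|=0)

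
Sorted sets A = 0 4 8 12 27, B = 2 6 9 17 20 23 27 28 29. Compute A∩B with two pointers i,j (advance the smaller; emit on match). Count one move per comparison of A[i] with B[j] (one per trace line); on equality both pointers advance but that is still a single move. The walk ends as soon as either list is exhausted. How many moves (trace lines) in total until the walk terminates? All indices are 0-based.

[i=0,j=0] 0<2 → i++
[i=1,j=0] 4>2 → j++
[i=1,j=1] 4<6 → i++
[i=2,j=1] 8>6 → j++
[i=2,j=2] 8<9 → i++
[i=3,j=2] 12>9 → j++
[i=3,j=3] 12<17 → i++
[i=4,j=3] 27>17 → j++
[i=4,j=4] 27>20 → j++
[i=4,j=5] 27>23 → j++
[i=4,j=6] 27==27 emit → i++,j++

11 moves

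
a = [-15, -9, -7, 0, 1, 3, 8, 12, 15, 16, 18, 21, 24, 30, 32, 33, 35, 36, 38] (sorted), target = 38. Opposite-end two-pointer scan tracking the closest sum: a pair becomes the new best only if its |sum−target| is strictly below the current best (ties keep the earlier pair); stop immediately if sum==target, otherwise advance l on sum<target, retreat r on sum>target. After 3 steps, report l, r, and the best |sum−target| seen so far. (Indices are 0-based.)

l=3, r=18, best |Δ|=7

l=0 r=18: -15+38=23 d=15 *, l++
l=1 r=18: -9+38=29 d=9 *, l++
l=2 r=18: -7+38=31 d=7 *, l++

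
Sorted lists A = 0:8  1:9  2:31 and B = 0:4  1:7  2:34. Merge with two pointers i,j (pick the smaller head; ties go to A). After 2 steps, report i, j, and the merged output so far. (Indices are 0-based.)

i=0, j=2, merged so far=[4, 7]

[i=0,j=0] A[i]=8>B[j]=4 take 4 → j++
[i=0,j=1] A[i]=8>B[j]=7 take 7 → j++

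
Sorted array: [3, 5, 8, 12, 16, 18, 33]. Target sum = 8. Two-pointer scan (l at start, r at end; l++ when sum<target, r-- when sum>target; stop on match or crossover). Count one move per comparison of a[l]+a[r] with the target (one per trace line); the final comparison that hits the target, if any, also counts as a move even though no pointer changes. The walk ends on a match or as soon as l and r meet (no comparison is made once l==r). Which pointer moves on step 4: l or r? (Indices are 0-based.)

l=0 r=6: 3+33=36 >8, r--
l=0 r=5: 3+18=21 >8, r--
l=0 r=4: 3+16=19 >8, r--
l=0 r=3: 3+12=15 >8, r--

r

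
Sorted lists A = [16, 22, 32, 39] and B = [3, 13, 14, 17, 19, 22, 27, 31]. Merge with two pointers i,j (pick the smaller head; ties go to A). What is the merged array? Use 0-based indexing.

i=0 j=0: A[i]=16>B[j]=3 take 3, j++
i=0 j=1: A[i]=16>B[j]=13 take 13, j++
i=0 j=2: A[i]=16>B[j]=14 take 14, j++
i=0 j=3: A[i]=16<=B[j]=17 take 16, i++
i=1 j=3: A[i]=22>B[j]=17 take 17, j++
i=1 j=4: A[i]=22>B[j]=19 take 19, j++
i=1 j=5: A[i]=22<=B[j]=22 take 22, i++
i=2 j=5: A[i]=32>B[j]=22 take 22, j++
i=2 j=6: A[i]=32>B[j]=27 take 27, j++
i=2 j=7: A[i]=32>B[j]=31 take 31, j++
i=2 j=8: B done, take A[i]=32, i++
i=3 j=8: B done, take A[i]=39, i++

[3, 13, 14, 16, 17, 19, 22, 22, 27, 31, 32, 39]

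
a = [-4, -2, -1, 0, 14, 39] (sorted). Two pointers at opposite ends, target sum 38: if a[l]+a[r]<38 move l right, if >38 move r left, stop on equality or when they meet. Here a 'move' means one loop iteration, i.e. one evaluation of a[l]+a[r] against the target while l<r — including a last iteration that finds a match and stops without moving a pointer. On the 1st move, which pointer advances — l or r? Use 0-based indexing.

[0,5] -4+39=35 <38 → l++

l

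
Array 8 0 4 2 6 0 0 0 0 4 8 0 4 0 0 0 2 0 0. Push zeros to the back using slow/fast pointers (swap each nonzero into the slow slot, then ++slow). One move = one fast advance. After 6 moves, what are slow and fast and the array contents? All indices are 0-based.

slow=0 fast=0: a[fast]=8≠0 swap→a[0]=8, slow++,fast++
slow=1 fast=1: a[fast]=0, fast++
slow=1 fast=2: a[fast]=4≠0 swap→a[1]=4, slow++,fast++
slow=2 fast=3: a[fast]=2≠0 swap→a[2]=2, slow++,fast++
slow=3 fast=4: a[fast]=6≠0 swap→a[3]=6, slow++,fast++
slow=4 fast=5: a[fast]=0, fast++

slow=4, fast=6, a=[8, 4, 2, 6, 0, 0, 0, 0, 0, 4, 8, 0, 4, 0, 0, 0, 2, 0, 0]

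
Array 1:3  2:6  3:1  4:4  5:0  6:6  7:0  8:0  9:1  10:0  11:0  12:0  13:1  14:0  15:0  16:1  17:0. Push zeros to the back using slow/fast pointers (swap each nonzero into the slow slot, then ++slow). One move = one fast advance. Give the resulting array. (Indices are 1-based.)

[3, 6, 1, 4, 6, 1, 1, 1, 0, 0, 0, 0, 0, 0, 0, 0, 0]

slow=1 fast=1: a[fast]=3≠0 swap→a[1]=3, slow++,fast++
slow=2 fast=2: a[fast]=6≠0 swap→a[2]=6, slow++,fast++
slow=3 fast=3: a[fast]=1≠0 swap→a[3]=1, slow++,fast++
slow=4 fast=4: a[fast]=4≠0 swap→a[4]=4, slow++,fast++
slow=5 fast=5: a[fast]=0, fast++
slow=5 fast=6: a[fast]=6≠0 swap→a[5]=6, slow++,fast++
slow=6 fast=7: a[fast]=0, fast++
slow=6 fast=8: a[fast]=0, fast++
slow=6 fast=9: a[fast]=1≠0 swap→a[6]=1, slow++,fast++
slow=7 fast=10: a[fast]=0, fast++
slow=7 fast=11: a[fast]=0, fast++
slow=7 fast=12: a[fast]=0, fast++
slow=7 fast=13: a[fast]=1≠0 swap→a[7]=1, slow++,fast++
slow=8 fast=14: a[fast]=0, fast++
slow=8 fast=15: a[fast]=0, fast++
slow=8 fast=16: a[fast]=1≠0 swap→a[8]=1, slow++,fast++
slow=9 fast=17: a[fast]=0, fast++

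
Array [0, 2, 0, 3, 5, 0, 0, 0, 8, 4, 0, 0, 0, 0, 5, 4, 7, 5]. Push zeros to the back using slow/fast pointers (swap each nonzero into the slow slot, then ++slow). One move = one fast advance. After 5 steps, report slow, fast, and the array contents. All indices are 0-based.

slow=3, fast=5, a=[2, 3, 5, 0, 0, 0, 0, 0, 8, 4, 0, 0, 0, 0, 5, 4, 7, 5]

slow=0 fast=0: a[fast]=0, fast++
slow=0 fast=1: a[fast]=2≠0 swap→a[0]=2, slow++,fast++
slow=1 fast=2: a[fast]=0, fast++
slow=1 fast=3: a[fast]=3≠0 swap→a[1]=3, slow++,fast++
slow=2 fast=4: a[fast]=5≠0 swap→a[2]=5, slow++,fast++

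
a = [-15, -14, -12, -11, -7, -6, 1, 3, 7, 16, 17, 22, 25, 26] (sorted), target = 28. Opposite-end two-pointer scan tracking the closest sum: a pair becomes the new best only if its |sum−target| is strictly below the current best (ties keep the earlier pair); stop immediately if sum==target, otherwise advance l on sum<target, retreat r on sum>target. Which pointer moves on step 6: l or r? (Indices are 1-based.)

[1,14] -15+26=11 d=17 * → l++
[2,14] -14+26=12 d=16 * → l++
[3,14] -12+26=14 d=14 * → l++
[4,14] -11+26=15 d=13 * → l++
[5,14] -7+26=19 d=9 * → l++
[6,14] -6+26=20 d=8 * → l++

l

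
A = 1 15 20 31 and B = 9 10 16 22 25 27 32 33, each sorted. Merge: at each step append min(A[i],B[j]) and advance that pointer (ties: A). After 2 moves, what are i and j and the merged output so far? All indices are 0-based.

i=1, j=1, merged so far=[1, 9]

[i=0,j=0] A[i]=1<=B[j]=9 take 1 → i++
[i=1,j=0] A[i]=15>B[j]=9 take 9 → j++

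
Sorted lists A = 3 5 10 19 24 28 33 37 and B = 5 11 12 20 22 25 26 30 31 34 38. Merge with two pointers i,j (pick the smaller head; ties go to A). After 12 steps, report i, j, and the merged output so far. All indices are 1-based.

i=6, j=8, merged so far=[3, 5, 5, 10, 11, 12, 19, 20, 22, 24, 25, 26]

[i=1,j=1] A[i]=3<=B[j]=5 take 3 → i++
[i=2,j=1] A[i]=5<=B[j]=5 take 5 → i++
[i=3,j=1] A[i]=10>B[j]=5 take 5 → j++
[i=3,j=2] A[i]=10<=B[j]=11 take 10 → i++
[i=4,j=2] A[i]=19>B[j]=11 take 11 → j++
[i=4,j=3] A[i]=19>B[j]=12 take 12 → j++
[i=4,j=4] A[i]=19<=B[j]=20 take 19 → i++
[i=5,j=4] A[i]=24>B[j]=20 take 20 → j++
[i=5,j=5] A[i]=24>B[j]=22 take 22 → j++
[i=5,j=6] A[i]=24<=B[j]=25 take 24 → i++
[i=6,j=6] A[i]=28>B[j]=25 take 25 → j++
[i=6,j=7] A[i]=28>B[j]=26 take 26 → j++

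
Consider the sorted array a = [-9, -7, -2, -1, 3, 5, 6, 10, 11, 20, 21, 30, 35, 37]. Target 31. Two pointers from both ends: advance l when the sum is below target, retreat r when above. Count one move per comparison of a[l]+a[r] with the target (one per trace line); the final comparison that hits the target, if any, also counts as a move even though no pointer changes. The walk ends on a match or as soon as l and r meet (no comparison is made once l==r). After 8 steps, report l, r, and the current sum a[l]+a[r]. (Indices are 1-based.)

l=1 r=14: -9+37=28 <31, l++
l=2 r=14: -7+37=30 <31, l++
l=3 r=14: -2+37=35 >31, r--
l=3 r=13: -2+35=33 >31, r--
l=3 r=12: -2+30=28 <31, l++
l=4 r=12: -1+30=29 <31, l++
l=5 r=12: 3+30=33 >31, r--
l=5 r=11: 3+21=24 <31, l++

l=6, r=11, sum=26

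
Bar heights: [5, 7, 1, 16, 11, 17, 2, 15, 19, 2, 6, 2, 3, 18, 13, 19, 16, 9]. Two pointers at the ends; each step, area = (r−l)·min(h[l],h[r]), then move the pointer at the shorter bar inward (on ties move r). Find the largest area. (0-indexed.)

l=0 r=17: min(5,9)*17=85 best=85 *, l++
l=1 r=17: min(7,9)*16=112 best=112 *, l++
l=2 r=17: min(1,9)*15=15 best=112, l++
l=3 r=17: min(16,9)*14=126 best=126 *, r--
l=3 r=16: min(16,16)*13=208 best=208 *, r--
l=3 r=15: min(16,19)*12=192 best=208, l++
l=4 r=15: min(11,19)*11=121 best=208, l++
l=5 r=15: min(17,19)*10=170 best=208, l++
l=6 r=15: min(2,19)*9=18 best=208, l++
l=7 r=15: min(15,19)*8=120 best=208, l++
l=8 r=15: min(19,19)*7=133 best=208, r--
l=8 r=14: min(19,13)*6=78 best=208, r--
l=8 r=13: min(19,18)*5=90 best=208, r--
l=8 r=12: min(19,3)*4=12 best=208, r--
l=8 r=11: min(19,2)*3=6 best=208, r--
l=8 r=10: min(19,6)*2=12 best=208, r--
l=8 r=9: min(19,2)*1=2 best=208, r--

max area = 208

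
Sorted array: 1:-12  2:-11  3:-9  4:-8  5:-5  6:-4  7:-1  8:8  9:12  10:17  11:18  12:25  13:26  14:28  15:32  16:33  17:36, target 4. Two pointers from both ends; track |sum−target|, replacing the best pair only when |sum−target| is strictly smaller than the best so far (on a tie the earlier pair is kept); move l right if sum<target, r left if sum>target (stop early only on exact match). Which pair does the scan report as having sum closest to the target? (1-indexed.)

pair (-8, 12) with sum 4 (|Δ|=0)

[1,17] -12+36=24 d=20 * → r--
[1,16] -12+33=21 d=17 * → r--
[1,15] -12+32=20 d=16 * → r--
[1,14] -12+28=16 d=12 * → r--
[1,13] -12+26=14 d=10 * → r--
[1,12] -12+25=13 d=9 * → r--
[1,11] -12+18=6 d=2 * → r--
[1,10] -12+17=5 d=1 * → r--
[1,9] -12+12=0 d=4 → l++
[2,9] -11+12=1 d=3 → l++
[3,9] -9+12=3 d=1 → l++
[4,9] -8+12=4 d=0 * → stop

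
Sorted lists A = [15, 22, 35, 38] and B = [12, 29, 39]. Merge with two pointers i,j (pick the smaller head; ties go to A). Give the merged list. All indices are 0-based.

[12, 15, 22, 29, 35, 38, 39]

[i=0,j=0] A[i]=15>B[j]=12 take 12 → j++
[i=0,j=1] A[i]=15<=B[j]=29 take 15 → i++
[i=1,j=1] A[i]=22<=B[j]=29 take 22 → i++
[i=2,j=1] A[i]=35>B[j]=29 take 29 → j++
[i=2,j=2] A[i]=35<=B[j]=39 take 35 → i++
[i=3,j=2] A[i]=38<=B[j]=39 take 38 → i++
[i=4,j=2] A done, take B[j]=39 → j++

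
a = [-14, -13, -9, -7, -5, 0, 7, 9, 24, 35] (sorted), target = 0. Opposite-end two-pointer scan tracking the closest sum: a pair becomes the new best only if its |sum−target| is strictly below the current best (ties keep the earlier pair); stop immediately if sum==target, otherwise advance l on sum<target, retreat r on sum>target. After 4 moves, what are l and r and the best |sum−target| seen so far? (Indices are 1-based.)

l=1 r=10: -14+35=21 d=21 *, r--
l=1 r=9: -14+24=10 d=10 *, r--
l=1 r=8: -14+9=-5 d=5 *, l++
l=2 r=8: -13+9=-4 d=4 *, l++

l=3, r=8, best |Δ|=4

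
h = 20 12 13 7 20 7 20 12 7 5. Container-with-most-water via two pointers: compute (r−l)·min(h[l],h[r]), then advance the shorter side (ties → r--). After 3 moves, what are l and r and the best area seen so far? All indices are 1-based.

l=1, r=7, best area=84

l=1 r=10: min(20,5)*9=45 best=45 *, r--
l=1 r=9: min(20,7)*8=56 best=56 *, r--
l=1 r=8: min(20,12)*7=84 best=84 *, r--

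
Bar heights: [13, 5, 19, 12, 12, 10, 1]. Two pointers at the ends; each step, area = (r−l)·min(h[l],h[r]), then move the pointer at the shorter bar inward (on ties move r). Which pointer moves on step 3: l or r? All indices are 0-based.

[0,6] min(13,1)*6=6 best=6 * → r--
[0,5] min(13,10)*5=50 best=50 * → r--
[0,4] min(13,12)*4=48 best=50 → r--

r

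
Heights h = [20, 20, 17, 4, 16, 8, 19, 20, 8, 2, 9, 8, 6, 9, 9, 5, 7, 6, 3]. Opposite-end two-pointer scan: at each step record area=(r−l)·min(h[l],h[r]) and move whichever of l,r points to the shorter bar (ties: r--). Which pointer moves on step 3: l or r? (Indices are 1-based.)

r

[1,19] min(20,3)*18=54 best=54 * → r--
[1,18] min(20,6)*17=102 best=102 * → r--
[1,17] min(20,7)*16=112 best=112 * → r--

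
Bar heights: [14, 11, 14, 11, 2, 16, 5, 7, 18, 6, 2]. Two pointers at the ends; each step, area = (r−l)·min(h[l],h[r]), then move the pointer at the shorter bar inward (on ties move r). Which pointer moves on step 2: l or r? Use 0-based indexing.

r

l=0 r=10: min(14,2)*10=20 best=20 *, r--
l=0 r=9: min(14,6)*9=54 best=54 *, r--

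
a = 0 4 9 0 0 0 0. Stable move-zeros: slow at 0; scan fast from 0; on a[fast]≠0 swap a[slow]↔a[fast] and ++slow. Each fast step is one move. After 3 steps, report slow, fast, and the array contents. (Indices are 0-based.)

slow=2, fast=3, a=[4, 9, 0, 0, 0, 0, 0]

(s=0,f=0) a[fast]=0 → fast++
(s=0,f=1) a[fast]=4≠0 swap→a[0]=4 → slow++,fast++
(s=1,f=2) a[fast]=9≠0 swap→a[1]=9 → slow++,fast++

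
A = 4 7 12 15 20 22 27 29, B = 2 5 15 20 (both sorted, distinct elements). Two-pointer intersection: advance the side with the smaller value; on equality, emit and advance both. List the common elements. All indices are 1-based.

[i=1,j=1] 4>2 → j++
[i=1,j=2] 4<5 → i++
[i=2,j=2] 7>5 → j++
[i=2,j=3] 7<15 → i++
[i=3,j=3] 12<15 → i++
[i=4,j=3] 15==15 emit → i++,j++
[i=5,j=4] 20==20 emit → i++,j++

intersection = [15, 20]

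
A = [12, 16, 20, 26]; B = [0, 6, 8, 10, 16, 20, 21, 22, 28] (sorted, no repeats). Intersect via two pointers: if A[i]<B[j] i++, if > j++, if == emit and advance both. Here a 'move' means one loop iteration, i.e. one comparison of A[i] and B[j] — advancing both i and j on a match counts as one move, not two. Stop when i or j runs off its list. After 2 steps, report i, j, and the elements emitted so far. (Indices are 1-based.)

i=1, j=3, emitted=[]

i=1 j=1: 12>0, j++
i=1 j=2: 12>6, j++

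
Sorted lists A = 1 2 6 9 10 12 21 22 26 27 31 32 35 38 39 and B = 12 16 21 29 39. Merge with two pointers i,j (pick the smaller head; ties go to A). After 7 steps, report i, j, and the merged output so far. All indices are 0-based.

i=6, j=1, merged so far=[1, 2, 6, 9, 10, 12, 12]

i=0 j=0: A[i]=1<=B[j]=12 take 1, i++
i=1 j=0: A[i]=2<=B[j]=12 take 2, i++
i=2 j=0: A[i]=6<=B[j]=12 take 6, i++
i=3 j=0: A[i]=9<=B[j]=12 take 9, i++
i=4 j=0: A[i]=10<=B[j]=12 take 10, i++
i=5 j=0: A[i]=12<=B[j]=12 take 12, i++
i=6 j=0: A[i]=21>B[j]=12 take 12, j++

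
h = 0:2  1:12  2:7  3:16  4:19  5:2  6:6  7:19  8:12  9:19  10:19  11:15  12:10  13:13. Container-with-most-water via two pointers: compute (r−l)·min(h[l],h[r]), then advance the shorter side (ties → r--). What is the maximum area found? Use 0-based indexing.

[0,13] min(2,13)*13=26 best=26 * → l++
[1,13] min(12,13)*12=144 best=144 * → l++
[2,13] min(7,13)*11=77 best=144 → l++
[3,13] min(16,13)*10=130 best=144 → r--
[3,12] min(16,10)*9=90 best=144 → r--
[3,11] min(16,15)*8=120 best=144 → r--
[3,10] min(16,19)*7=112 best=144 → l++
[4,10] min(19,19)*6=114 best=144 → r--
[4,9] min(19,19)*5=95 best=144 → r--
[4,8] min(19,12)*4=48 best=144 → r--
[4,7] min(19,19)*3=57 best=144 → r--
[4,6] min(19,6)*2=12 best=144 → r--
[4,5] min(19,2)*1=2 best=144 → r--

max area = 144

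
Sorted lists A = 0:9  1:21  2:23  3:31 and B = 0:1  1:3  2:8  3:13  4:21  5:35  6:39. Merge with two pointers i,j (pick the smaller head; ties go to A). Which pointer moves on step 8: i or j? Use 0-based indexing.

i=0 j=0: A[i]=9>B[j]=1 take 1, j++
i=0 j=1: A[i]=9>B[j]=3 take 3, j++
i=0 j=2: A[i]=9>B[j]=8 take 8, j++
i=0 j=3: A[i]=9<=B[j]=13 take 9, i++
i=1 j=3: A[i]=21>B[j]=13 take 13, j++
i=1 j=4: A[i]=21<=B[j]=21 take 21, i++
i=2 j=4: A[i]=23>B[j]=21 take 21, j++
i=2 j=5: A[i]=23<=B[j]=35 take 23, i++

i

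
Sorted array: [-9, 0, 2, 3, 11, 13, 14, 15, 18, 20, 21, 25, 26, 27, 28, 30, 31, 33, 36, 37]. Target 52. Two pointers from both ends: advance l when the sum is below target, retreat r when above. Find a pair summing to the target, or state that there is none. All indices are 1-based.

[1,20] -9+37=28 <52 → l++
[2,20] 0+37=37 <52 → l++
[3,20] 2+37=39 <52 → l++
[4,20] 3+37=40 <52 → l++
[5,20] 11+37=48 <52 → l++
[6,20] 13+37=50 <52 → l++
[7,20] 14+37=51 <52 → l++
[8,20] 15+37=52 → found

(15, 37)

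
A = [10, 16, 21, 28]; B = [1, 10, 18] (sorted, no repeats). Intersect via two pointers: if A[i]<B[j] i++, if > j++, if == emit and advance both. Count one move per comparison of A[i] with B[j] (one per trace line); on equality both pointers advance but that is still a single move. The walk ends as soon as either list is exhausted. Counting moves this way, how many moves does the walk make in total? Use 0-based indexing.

i=0 j=0: 10>1, j++
i=0 j=1: 10==10 emit, i++,j++
i=1 j=2: 16<18, i++
i=2 j=2: 21>18, j++

4 moves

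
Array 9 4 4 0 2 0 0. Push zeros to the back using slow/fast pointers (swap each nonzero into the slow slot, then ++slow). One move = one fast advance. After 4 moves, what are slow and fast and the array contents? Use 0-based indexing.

slow=3, fast=4, a=[9, 4, 4, 0, 2, 0, 0]

(s=0,f=0) a[fast]=9≠0 swap→a[0]=9 → slow++,fast++
(s=1,f=1) a[fast]=4≠0 swap→a[1]=4 → slow++,fast++
(s=2,f=2) a[fast]=4≠0 swap→a[2]=4 → slow++,fast++
(s=3,f=3) a[fast]=0 → fast++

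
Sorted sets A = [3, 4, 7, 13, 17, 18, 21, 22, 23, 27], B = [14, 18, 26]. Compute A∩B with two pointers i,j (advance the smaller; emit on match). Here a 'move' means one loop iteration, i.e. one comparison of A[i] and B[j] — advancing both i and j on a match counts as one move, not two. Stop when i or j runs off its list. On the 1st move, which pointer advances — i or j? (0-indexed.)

[i=0,j=0] 3<14 → i++

i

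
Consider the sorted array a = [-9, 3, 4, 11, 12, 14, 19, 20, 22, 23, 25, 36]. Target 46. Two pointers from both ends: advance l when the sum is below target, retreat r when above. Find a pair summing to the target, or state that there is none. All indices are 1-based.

[1,12] -9+36=27 <46 → l++
[2,12] 3+36=39 <46 → l++
[3,12] 4+36=40 <46 → l++
[4,12] 11+36=47 >46 → r--
[4,11] 11+25=36 <46 → l++
[5,11] 12+25=37 <46 → l++
[6,11] 14+25=39 <46 → l++
[7,11] 19+25=44 <46 → l++
[8,11] 20+25=45 <46 → l++
[9,11] 22+25=47 >46 → r--
[9,10] 22+23=45 <46 → l++

no pair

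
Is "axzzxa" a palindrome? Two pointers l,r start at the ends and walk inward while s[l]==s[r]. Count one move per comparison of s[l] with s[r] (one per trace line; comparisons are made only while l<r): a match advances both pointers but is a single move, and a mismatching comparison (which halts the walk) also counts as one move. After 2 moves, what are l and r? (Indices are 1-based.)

l=3, r=4

l=1 r=6: 'a'=='a', l++,r--
l=2 r=5: 'x'=='x', l++,r--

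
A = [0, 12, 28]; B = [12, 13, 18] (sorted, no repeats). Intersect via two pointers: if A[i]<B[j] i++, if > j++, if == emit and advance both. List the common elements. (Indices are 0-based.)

intersection = [12]

i=0 j=0: 0<12, i++
i=1 j=0: 12==12 emit, i++,j++
i=2 j=1: 28>13, j++
i=2 j=2: 28>18, j++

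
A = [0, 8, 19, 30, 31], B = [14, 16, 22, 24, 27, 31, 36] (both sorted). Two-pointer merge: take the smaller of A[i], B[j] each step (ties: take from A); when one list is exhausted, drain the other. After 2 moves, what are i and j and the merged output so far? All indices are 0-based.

[i=0,j=0] A[i]=0<=B[j]=14 take 0 → i++
[i=1,j=0] A[i]=8<=B[j]=14 take 8 → i++

i=2, j=0, merged so far=[0, 8]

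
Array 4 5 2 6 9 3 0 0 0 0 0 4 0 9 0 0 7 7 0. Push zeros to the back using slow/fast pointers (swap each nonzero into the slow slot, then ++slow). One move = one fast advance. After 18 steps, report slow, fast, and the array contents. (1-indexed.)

slow=11, fast=19, a=[4, 5, 2, 6, 9, 3, 4, 9, 7, 7, 0, 0, 0, 0, 0, 0, 0, 0, 0]

slow=1 fast=1: a[fast]=4≠0 swap→a[1]=4, slow++,fast++
slow=2 fast=2: a[fast]=5≠0 swap→a[2]=5, slow++,fast++
slow=3 fast=3: a[fast]=2≠0 swap→a[3]=2, slow++,fast++
slow=4 fast=4: a[fast]=6≠0 swap→a[4]=6, slow++,fast++
slow=5 fast=5: a[fast]=9≠0 swap→a[5]=9, slow++,fast++
slow=6 fast=6: a[fast]=3≠0 swap→a[6]=3, slow++,fast++
slow=7 fast=7: a[fast]=0, fast++
slow=7 fast=8: a[fast]=0, fast++
slow=7 fast=9: a[fast]=0, fast++
slow=7 fast=10: a[fast]=0, fast++
slow=7 fast=11: a[fast]=0, fast++
slow=7 fast=12: a[fast]=4≠0 swap→a[7]=4, slow++,fast++
slow=8 fast=13: a[fast]=0, fast++
slow=8 fast=14: a[fast]=9≠0 swap→a[8]=9, slow++,fast++
slow=9 fast=15: a[fast]=0, fast++
slow=9 fast=16: a[fast]=0, fast++
slow=9 fast=17: a[fast]=7≠0 swap→a[9]=7, slow++,fast++
slow=10 fast=18: a[fast]=7≠0 swap→a[10]=7, slow++,fast++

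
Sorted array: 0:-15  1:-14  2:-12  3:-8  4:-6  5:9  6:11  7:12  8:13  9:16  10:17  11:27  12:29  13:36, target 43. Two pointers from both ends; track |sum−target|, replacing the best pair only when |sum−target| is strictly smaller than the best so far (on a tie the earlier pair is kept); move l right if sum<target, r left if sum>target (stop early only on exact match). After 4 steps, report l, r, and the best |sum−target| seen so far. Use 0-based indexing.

l=4, r=13, best |Δ|=15

[0,13] -15+36=21 d=22 * → l++
[1,13] -14+36=22 d=21 * → l++
[2,13] -12+36=24 d=19 * → l++
[3,13] -8+36=28 d=15 * → l++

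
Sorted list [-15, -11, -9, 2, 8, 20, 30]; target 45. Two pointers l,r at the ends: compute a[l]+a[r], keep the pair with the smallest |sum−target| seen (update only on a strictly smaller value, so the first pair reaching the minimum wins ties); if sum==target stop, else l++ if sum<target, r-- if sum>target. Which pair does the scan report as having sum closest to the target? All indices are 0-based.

[0,6] -15+30=15 d=30 * → l++
[1,6] -11+30=19 d=26 * → l++
[2,6] -9+30=21 d=24 * → l++
[3,6] 2+30=32 d=13 * → l++
[4,6] 8+30=38 d=7 * → l++
[5,6] 20+30=50 d=5 * → r--

pair (20, 30) with sum 50 (|Δ|=5)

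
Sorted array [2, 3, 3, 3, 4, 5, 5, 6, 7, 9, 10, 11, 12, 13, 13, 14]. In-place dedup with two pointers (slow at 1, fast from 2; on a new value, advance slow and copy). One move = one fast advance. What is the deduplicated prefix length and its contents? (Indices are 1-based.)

(s=1,f=2) a[fast]=3≠a[slow]=2 write a[2]=3 → slow++,fast++
(s=2,f=3) a[fast]=3=a[slow] dup → fast++
(s=2,f=4) a[fast]=3=a[slow] dup → fast++
(s=2,f=5) a[fast]=4≠a[slow]=3 write a[3]=4 → slow++,fast++
(s=3,f=6) a[fast]=5≠a[slow]=4 write a[4]=5 → slow++,fast++
(s=4,f=7) a[fast]=5=a[slow] dup → fast++
(s=4,f=8) a[fast]=6≠a[slow]=5 write a[5]=6 → slow++,fast++
(s=5,f=9) a[fast]=7≠a[slow]=6 write a[6]=7 → slow++,fast++
(s=6,f=10) a[fast]=9≠a[slow]=7 write a[7]=9 → slow++,fast++
(s=7,f=11) a[fast]=10≠a[slow]=9 write a[8]=10 → slow++,fast++
(s=8,f=12) a[fast]=11≠a[slow]=10 write a[9]=11 → slow++,fast++
(s=9,f=13) a[fast]=12≠a[slow]=11 write a[10]=12 → slow++,fast++
(s=10,f=14) a[fast]=13≠a[slow]=12 write a[11]=13 → slow++,fast++
(s=11,f=15) a[fast]=13=a[slow] dup → fast++
(s=11,f=16) a[fast]=14≠a[slow]=13 write a[12]=14 → slow++,fast++

length 12; prefix = [2, 3, 4, 5, 6, 7, 9, 10, 11, 12, 13, 14]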